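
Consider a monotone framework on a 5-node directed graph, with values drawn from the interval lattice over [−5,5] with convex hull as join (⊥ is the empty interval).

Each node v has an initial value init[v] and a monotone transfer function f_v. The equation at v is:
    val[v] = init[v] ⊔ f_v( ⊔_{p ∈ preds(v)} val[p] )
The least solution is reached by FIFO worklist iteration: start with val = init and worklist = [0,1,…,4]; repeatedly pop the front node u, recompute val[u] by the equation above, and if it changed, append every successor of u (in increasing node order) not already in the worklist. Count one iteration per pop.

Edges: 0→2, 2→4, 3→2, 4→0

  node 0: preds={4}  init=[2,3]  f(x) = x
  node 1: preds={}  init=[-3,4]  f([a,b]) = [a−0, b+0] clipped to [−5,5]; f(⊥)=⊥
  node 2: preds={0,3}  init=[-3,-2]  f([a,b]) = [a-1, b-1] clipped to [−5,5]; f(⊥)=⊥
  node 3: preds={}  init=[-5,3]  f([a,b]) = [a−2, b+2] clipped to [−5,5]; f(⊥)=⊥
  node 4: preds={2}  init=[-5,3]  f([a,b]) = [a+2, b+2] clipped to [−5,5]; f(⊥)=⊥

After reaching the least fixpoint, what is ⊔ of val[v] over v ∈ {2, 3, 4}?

[-5,5]

Worklist (11 pops):
  #1 pop 0: in=[-5,3] → [-5,3] (was [2,3]); enqueue []
  #2 pop 1: in=⊥ → [-3,4] (no change)
  #3 pop 2: in=[-5,3] → [-5,2] (was [-3,-2]); enqueue []
  #4 pop 3: in=⊥ → [-5,3] (no change)
  #5 pop 4: in=[-5,2] → [-5,4] (was [-5,3]); enqueue [0]
  #6 pop 0: in=[-5,4] → [-5,4] (was [-5,3]); enqueue [2]
  #7 pop 2: in=[-5,4] → [-5,3] (was [-5,2]); enqueue [4]
  #8 pop 4: in=[-5,3] → [-5,5] (was [-5,4]); enqueue [0]
  #9 pop 0: in=[-5,5] → [-5,5] (was [-5,4]); enqueue [2]
  #10 pop 2: in=[-5,5] → [-5,4] (was [-5,3]); enqueue [4]
  #11 pop 4: in=[-5,4] → [-5,5] (no change)

Fixpoint:
  val[0] = [-5,5]
  val[1] = [-3,4]
  val[2] = [-5,4]
  val[3] = [-5,3]
  val[4] = [-5,5]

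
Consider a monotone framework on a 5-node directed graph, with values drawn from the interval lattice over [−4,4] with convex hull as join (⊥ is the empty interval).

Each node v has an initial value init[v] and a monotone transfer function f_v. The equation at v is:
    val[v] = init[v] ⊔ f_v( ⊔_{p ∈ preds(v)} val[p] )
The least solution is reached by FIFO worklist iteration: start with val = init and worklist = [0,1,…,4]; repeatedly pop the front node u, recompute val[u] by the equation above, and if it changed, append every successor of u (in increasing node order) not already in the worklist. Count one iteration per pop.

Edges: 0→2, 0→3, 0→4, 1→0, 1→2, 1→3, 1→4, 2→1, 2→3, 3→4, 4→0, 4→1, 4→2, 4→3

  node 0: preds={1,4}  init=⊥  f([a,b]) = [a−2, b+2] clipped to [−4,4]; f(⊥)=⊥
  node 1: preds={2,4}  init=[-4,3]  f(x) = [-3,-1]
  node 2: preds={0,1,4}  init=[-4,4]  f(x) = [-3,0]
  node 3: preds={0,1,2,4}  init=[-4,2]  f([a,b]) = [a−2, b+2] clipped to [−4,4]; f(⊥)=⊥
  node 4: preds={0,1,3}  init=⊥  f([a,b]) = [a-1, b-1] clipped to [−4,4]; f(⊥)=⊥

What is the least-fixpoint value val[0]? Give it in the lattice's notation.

[-4,4]

Worklist (9 pops):
  #1 pop 0: in=[-4,3] → [-4,4] (was ⊥); enqueue []
  #2 pop 1: in=[-4,4] → [-4,3] (no change)
  #3 pop 2: in=[-4,4] → [-4,4] (no change)
  #4 pop 3: in=[-4,4] → [-4,4] (was [-4,2]); enqueue []
  #5 pop 4: in=[-4,4] → [-4,3] (was ⊥); enqueue [0,1,2,3]
  #6 pop 0: in=[-4,3] → [-4,4] (no change)
  #7 pop 1: in=[-4,4] → [-4,3] (no change)
  #8 pop 2: in=[-4,4] → [-4,4] (no change)
  #9 pop 3: in=[-4,4] → [-4,4] (no change)

Fixpoint:
  val[0] = [-4,4]
  val[1] = [-4,3]
  val[2] = [-4,4]
  val[3] = [-4,4]
  val[4] = [-4,3]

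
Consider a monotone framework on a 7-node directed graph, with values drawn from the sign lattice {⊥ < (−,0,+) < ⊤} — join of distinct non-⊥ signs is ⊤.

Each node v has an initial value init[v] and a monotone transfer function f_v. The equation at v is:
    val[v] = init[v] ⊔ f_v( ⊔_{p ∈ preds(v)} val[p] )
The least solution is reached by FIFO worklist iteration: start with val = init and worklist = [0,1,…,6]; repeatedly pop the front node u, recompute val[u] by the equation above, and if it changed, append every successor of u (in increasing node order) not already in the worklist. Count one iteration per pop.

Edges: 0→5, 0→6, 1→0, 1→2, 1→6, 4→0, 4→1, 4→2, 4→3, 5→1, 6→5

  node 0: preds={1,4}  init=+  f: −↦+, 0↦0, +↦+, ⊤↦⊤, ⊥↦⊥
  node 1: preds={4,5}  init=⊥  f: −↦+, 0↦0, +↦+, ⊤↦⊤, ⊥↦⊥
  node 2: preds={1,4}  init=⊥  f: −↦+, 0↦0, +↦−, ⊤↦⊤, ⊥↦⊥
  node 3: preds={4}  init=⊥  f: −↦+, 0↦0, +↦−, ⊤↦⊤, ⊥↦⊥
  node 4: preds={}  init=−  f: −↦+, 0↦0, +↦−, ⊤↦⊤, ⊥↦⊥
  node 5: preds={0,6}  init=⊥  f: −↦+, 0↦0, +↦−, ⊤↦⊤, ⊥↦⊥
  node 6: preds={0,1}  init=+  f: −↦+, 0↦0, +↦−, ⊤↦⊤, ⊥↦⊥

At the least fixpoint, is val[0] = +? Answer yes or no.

Iteration log — 15 steps:
  step 1. node 0  ⊔preds=−  new=+  stable
  step 2. node 1  ⊔preds=−  new=+  old=⊥  +wl: 0
  step 3. node 2  ⊔preds=⊤  new=⊤  old=⊥  +wl: 
  step 4. node 3  ⊔preds=−  new=+  old=⊥  +wl: 
  step 5. node 4  ⊔preds=⊥  new=−  stable
  step 6. node 5  ⊔preds=+  new=−  old=⊥  +wl: 1
  step 7. node 6  ⊔preds=+  new=⊤  old=+  +wl: 5
  step 8. node 0  ⊔preds=⊤  new=⊤  old=+  +wl: 6
  step 9. node 1  ⊔preds=−  new=+  stable
  step 10. node 5  ⊔preds=⊤  new=⊤  old=−  +wl: 1
  step 11. node 6  ⊔preds=⊤  new=⊤  stable
  step 12. node 1  ⊔preds=⊤  new=⊤  old=+  +wl: 0,2,6
  step 13. node 0  ⊔preds=⊤  new=⊤  stable
  step 14. node 2  ⊔preds=⊤  new=⊤  stable
  step 15. node 6  ⊔preds=⊤  new=⊤  stable

Least fixpoint reached:
  node 0: ⊤
  node 1: ⊤
  node 2: ⊤
  node 3: +
  node 4: −
  node 5: ⊤
  node 6: ⊤

no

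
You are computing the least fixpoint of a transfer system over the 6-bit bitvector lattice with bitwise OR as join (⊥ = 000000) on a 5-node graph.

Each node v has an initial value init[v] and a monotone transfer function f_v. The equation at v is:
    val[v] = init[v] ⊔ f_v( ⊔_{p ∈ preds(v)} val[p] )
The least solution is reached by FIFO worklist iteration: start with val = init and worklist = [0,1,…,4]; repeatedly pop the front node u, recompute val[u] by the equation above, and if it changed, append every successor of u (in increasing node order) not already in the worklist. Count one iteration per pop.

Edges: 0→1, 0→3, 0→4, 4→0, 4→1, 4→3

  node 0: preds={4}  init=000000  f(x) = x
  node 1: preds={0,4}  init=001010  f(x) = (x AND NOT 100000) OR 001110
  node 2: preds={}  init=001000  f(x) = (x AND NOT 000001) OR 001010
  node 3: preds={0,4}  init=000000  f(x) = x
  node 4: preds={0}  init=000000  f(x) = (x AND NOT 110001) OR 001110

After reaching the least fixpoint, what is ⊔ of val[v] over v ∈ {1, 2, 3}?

001110

Iteration log — 9 steps:
  step 1. node 0  ⊔preds=000000  new=000000  stable
  step 2. node 1  ⊔preds=000000  new=001110  old=001010  +wl: 
  step 3. node 2  ⊔preds=000000  new=001010  old=001000  +wl: 
  step 4. node 3  ⊔preds=000000  new=000000  stable
  step 5. node 4  ⊔preds=000000  new=001110  old=000000  +wl: 0,1,3
  step 6. node 0  ⊔preds=001110  new=001110  old=000000  +wl: 4
  step 7. node 1  ⊔preds=001110  new=001110  stable
  step 8. node 3  ⊔preds=001110  new=001110  old=000000  +wl: 
  step 9. node 4  ⊔preds=001110  new=001110  stable

Least fixpoint reached:
  node 0: 001110
  node 1: 001110
  node 2: 001010
  node 3: 001110
  node 4: 001110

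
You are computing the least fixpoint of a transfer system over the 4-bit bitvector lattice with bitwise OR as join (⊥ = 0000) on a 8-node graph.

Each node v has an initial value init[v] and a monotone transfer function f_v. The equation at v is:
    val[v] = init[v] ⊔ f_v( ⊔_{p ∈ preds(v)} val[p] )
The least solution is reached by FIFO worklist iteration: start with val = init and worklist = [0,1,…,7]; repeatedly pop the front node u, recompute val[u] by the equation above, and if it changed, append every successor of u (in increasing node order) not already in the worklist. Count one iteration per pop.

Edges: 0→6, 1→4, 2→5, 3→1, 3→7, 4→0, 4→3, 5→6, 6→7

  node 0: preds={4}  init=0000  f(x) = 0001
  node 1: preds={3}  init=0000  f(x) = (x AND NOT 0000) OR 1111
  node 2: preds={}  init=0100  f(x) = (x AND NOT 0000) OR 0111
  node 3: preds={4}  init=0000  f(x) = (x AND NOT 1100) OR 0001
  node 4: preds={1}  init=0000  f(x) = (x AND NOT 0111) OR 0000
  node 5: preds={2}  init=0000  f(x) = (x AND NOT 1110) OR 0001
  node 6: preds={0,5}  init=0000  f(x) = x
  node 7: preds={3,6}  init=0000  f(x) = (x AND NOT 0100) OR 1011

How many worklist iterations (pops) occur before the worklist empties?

Trace (11 dequeues):
  [1] u=0 | in 0000 | out 0001 | prev 0000 | push {}
  [2] u=1 | in 0000 | out 1111 | prev 0000 | push {}
  [3] u=2 | in 0000 | out 0111 | prev 0100 | push {}
  [4] u=3 | in 0000 | out 0001 | prev 0000 | push {1}
  [5] u=4 | in 1111 | out 1000 | prev 0000 | push {0,3}
  [6] u=5 | in 0111 | out 0001 | prev 0000 | push {}
  [7] u=6 | in 0001 | out 0001 | prev 0000 | push {}
  [8] u=7 | in 0001 | out 1011 | prev 0000 | push {}
  [9] u=1 | in 0001 | out 1111 | ==
  [10] u=0 | in 1000 | out 0001 | ==
  [11] u=3 | in 1000 | out 0001 | ==

Converged values:
  [0] 0001
  [1] 1111
  [2] 0111
  [3] 0001
  [4] 1000
  [5] 0001
  [6] 0001
  [7] 1011

11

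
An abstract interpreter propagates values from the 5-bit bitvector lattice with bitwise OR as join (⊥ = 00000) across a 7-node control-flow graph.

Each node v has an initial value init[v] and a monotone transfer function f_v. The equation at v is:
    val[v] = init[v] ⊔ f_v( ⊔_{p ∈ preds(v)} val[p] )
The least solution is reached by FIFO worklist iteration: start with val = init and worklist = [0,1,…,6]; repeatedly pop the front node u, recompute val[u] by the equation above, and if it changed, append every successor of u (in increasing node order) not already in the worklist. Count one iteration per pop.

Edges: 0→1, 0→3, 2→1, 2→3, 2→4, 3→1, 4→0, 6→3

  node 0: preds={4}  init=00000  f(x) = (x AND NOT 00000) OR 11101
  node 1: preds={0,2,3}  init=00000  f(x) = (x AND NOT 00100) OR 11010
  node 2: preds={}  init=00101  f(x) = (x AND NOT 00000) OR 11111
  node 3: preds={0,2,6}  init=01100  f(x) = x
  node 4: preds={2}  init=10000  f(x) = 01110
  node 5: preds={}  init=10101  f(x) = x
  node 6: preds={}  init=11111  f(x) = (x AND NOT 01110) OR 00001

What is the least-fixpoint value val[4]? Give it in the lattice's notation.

11110

Iteration log — 11 steps:
  step 1. node 0  ⊔preds=10000  new=11101  old=00000  +wl: 
  step 2. node 1  ⊔preds=11101  new=11011  old=00000  +wl: 
  step 3. node 2  ⊔preds=00000  new=11111  old=00101  +wl: 1
  step 4. node 3  ⊔preds=11111  new=11111  old=01100  +wl: 
  step 5. node 4  ⊔preds=11111  new=11110  old=10000  +wl: 0
  step 6. node 5  ⊔preds=00000  new=10101  stable
  step 7. node 6  ⊔preds=00000  new=11111  stable
  step 8. node 1  ⊔preds=11111  new=11011  stable
  step 9. node 0  ⊔preds=11110  new=11111  old=11101  +wl: 1,3
  step 10. node 1  ⊔preds=11111  new=11011  stable
  step 11. node 3  ⊔preds=11111  new=11111  stable

Least fixpoint reached:
  node 0: 11111
  node 1: 11011
  node 2: 11111
  node 3: 11111
  node 4: 11110
  node 5: 10101
  node 6: 11111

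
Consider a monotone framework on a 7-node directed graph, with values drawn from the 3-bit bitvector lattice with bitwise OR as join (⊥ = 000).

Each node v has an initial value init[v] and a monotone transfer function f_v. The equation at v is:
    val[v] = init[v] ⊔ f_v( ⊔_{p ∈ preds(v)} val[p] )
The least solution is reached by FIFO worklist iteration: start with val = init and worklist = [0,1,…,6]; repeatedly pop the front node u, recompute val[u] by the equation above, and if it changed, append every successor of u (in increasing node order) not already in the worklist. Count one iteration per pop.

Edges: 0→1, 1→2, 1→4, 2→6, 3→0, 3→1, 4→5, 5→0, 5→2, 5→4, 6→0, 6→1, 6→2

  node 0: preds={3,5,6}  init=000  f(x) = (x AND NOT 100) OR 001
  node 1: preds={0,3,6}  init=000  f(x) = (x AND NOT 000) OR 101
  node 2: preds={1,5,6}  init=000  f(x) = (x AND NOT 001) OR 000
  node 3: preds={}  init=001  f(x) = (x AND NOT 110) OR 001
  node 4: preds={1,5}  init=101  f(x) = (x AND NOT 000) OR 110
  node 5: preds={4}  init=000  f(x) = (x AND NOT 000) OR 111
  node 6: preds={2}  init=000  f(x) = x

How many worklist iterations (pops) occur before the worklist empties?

16

Iteration log — 16 steps:
  step 1. node 0  ⊔preds=001  new=001  old=000  +wl: 
  step 2. node 1  ⊔preds=001  new=101  old=000  +wl: 
  step 3. node 2  ⊔preds=101  new=100  old=000  +wl: 
  step 4. node 3  ⊔preds=000  new=001  stable
  step 5. node 4  ⊔preds=101  new=111  old=101  +wl: 
  step 6. node 5  ⊔preds=111  new=111  old=000  +wl: 0,2,4
  step 7. node 6  ⊔preds=100  new=100  old=000  +wl: 1
  step 8. node 0  ⊔preds=111  new=011  old=001  +wl: 
  step 9. node 2  ⊔preds=111  new=110  old=100  +wl: 6
  step 10. node 4  ⊔preds=111  new=111  stable
  step 11. node 1  ⊔preds=111  new=111  old=101  +wl: 2,4
  step 12. node 6  ⊔preds=110  new=110  old=100  +wl: 0,1
  step 13. node 2  ⊔preds=111  new=110  stable
  step 14. node 4  ⊔preds=111  new=111  stable
  step 15. node 0  ⊔preds=111  new=011  stable
  step 16. node 1  ⊔preds=111  new=111  stable

Least fixpoint reached:
  node 0: 011
  node 1: 111
  node 2: 110
  node 3: 001
  node 4: 111
  node 5: 111
  node 6: 110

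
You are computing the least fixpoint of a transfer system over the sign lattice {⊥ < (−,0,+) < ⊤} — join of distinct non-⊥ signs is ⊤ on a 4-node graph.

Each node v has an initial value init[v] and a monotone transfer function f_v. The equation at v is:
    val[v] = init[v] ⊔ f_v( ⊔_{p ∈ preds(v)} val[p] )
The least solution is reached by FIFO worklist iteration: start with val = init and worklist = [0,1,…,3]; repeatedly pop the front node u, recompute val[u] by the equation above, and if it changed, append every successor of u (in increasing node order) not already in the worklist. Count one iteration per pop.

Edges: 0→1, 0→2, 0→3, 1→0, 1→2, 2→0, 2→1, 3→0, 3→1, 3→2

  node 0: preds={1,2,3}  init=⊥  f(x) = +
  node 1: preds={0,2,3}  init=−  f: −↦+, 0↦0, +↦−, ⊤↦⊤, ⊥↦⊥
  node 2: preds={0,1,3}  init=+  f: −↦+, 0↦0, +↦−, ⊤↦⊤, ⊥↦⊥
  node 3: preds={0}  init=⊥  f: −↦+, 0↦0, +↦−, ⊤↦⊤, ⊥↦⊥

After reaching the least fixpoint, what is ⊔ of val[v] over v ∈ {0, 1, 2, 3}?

⊤

Trace (8 dequeues):
  [1] u=0 | in ⊤ | out + | prev ⊥ | push {}
  [2] u=1 | in + | out − | ==
  [3] u=2 | in ⊤ | out ⊤ | prev + | push {0,1}
  [4] u=3 | in + | out − | prev ⊥ | push {2}
  [5] u=0 | in ⊤ | out + | ==
  [6] u=1 | in ⊤ | out ⊤ | prev − | push {0}
  [7] u=2 | in ⊤ | out ⊤ | ==
  [8] u=0 | in ⊤ | out + | ==

Converged values:
  [0] +
  [1] ⊤
  [2] ⊤
  [3] −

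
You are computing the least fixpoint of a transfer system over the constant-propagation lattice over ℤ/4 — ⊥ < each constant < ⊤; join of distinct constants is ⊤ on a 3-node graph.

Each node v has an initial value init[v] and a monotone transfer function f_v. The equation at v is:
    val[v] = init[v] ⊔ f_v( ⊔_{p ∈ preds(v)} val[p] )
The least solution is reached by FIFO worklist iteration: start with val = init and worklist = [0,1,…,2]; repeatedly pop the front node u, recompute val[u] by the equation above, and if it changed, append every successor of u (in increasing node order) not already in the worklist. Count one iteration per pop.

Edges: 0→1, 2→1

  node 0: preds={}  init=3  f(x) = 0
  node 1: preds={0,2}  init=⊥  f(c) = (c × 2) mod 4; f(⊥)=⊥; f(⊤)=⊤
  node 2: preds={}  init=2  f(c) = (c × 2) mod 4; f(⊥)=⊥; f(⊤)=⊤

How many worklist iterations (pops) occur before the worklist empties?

Trace (3 dequeues):
  [1] u=0 | in ⊥ | out ⊤ | prev 3 | push {}
  [2] u=1 | in ⊤ | out ⊤ | prev ⊥ | push {}
  [3] u=2 | in ⊥ | out 2 | ==

Converged values:
  [0] ⊤
  [1] ⊤
  [2] 2

3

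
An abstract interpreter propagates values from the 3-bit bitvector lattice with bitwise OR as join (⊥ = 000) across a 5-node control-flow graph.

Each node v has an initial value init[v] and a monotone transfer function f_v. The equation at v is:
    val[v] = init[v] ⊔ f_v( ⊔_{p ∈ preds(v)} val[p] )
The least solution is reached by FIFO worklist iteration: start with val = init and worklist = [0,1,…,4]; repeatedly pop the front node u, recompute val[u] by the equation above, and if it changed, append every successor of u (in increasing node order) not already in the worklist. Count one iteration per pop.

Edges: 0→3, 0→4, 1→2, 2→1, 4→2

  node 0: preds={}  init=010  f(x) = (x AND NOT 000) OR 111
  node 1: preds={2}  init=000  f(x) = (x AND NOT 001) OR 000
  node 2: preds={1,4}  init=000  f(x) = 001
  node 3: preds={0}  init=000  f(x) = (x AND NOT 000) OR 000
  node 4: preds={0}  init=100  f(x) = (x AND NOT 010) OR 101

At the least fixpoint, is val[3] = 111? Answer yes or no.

Iteration log — 7 steps:
  step 1. node 0  ⊔preds=000  new=111  old=010  +wl: 
  step 2. node 1  ⊔preds=000  new=000  stable
  step 3. node 2  ⊔preds=100  new=001  old=000  +wl: 1
  step 4. node 3  ⊔preds=111  new=111  old=000  +wl: 
  step 5. node 4  ⊔preds=111  new=101  old=100  +wl: 2
  step 6. node 1  ⊔preds=001  new=000  stable
  step 7. node 2  ⊔preds=101  new=001  stable

Least fixpoint reached:
  node 0: 111
  node 1: 000
  node 2: 001
  node 3: 111
  node 4: 101

yes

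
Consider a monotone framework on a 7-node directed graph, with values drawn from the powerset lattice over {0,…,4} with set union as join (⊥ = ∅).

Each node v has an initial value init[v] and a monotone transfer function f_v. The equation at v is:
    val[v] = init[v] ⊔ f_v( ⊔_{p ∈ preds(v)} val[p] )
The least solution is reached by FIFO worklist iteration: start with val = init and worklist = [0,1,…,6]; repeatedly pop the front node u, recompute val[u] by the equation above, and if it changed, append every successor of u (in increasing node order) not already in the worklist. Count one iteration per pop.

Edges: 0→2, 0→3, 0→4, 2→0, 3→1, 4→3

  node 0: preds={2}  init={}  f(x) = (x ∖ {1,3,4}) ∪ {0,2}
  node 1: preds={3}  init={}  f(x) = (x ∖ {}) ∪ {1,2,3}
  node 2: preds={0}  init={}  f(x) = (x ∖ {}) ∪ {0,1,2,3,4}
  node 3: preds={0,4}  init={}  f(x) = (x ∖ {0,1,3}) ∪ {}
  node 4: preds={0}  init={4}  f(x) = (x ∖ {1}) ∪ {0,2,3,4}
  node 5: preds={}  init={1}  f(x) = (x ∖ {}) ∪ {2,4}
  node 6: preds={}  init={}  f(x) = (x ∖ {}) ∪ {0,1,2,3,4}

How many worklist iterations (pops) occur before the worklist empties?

10

Trace (10 dequeues):
  [1] u=0 | in {} | out {0,2} | prev {} | push {}
  [2] u=1 | in {} | out {1,2,3} | prev {} | push {}
  [3] u=2 | in {0,2} | out {0,1,2,3,4} | prev {} | push {0}
  [4] u=3 | in {0,2,4} | out {2,4} | prev {} | push {1}
  [5] u=4 | in {0,2} | out {0,2,3,4} | prev {4} | push {3}
  [6] u=5 | in {} | out {1,2,4} | prev {1} | push {}
  [7] u=6 | in {} | out {0,1,2,3,4} | prev {} | push {}
  [8] u=0 | in {0,1,2,3,4} | out {0,2} | ==
  [9] u=1 | in {2,4} | out {1,2,3,4} | prev {1,2,3} | push {}
  [10] u=3 | in {0,2,3,4} | out {2,4} | ==

Converged values:
  [0] {0,2}
  [1] {1,2,3,4}
  [2] {0,1,2,3,4}
  [3] {2,4}
  [4] {0,2,3,4}
  [5] {1,2,4}
  [6] {0,1,2,3,4}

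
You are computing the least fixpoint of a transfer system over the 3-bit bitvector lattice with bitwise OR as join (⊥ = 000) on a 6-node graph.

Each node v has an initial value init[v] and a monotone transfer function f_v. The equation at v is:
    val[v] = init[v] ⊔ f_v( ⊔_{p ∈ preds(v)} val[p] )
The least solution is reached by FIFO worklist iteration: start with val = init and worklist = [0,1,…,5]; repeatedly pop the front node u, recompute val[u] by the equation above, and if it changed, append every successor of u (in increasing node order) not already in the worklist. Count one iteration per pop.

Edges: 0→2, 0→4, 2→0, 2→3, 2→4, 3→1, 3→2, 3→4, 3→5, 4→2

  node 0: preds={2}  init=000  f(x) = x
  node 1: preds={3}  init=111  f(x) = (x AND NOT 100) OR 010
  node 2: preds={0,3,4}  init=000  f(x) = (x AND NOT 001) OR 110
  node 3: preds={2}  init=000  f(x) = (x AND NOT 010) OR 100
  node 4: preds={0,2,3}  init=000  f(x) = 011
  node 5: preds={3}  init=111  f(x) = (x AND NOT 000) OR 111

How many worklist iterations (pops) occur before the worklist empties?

10

Trace (10 dequeues):
  [1] u=0 | in 000 | out 000 | ==
  [2] u=1 | in 000 | out 111 | ==
  [3] u=2 | in 000 | out 110 | prev 000 | push {0}
  [4] u=3 | in 110 | out 100 | prev 000 | push {1,2}
  [5] u=4 | in 110 | out 011 | prev 000 | push {}
  [6] u=5 | in 100 | out 111 | ==
  [7] u=0 | in 110 | out 110 | prev 000 | push {4}
  [8] u=1 | in 100 | out 111 | ==
  [9] u=2 | in 111 | out 110 | ==
  [10] u=4 | in 110 | out 011 | ==

Converged values:
  [0] 110
  [1] 111
  [2] 110
  [3] 100
  [4] 011
  [5] 111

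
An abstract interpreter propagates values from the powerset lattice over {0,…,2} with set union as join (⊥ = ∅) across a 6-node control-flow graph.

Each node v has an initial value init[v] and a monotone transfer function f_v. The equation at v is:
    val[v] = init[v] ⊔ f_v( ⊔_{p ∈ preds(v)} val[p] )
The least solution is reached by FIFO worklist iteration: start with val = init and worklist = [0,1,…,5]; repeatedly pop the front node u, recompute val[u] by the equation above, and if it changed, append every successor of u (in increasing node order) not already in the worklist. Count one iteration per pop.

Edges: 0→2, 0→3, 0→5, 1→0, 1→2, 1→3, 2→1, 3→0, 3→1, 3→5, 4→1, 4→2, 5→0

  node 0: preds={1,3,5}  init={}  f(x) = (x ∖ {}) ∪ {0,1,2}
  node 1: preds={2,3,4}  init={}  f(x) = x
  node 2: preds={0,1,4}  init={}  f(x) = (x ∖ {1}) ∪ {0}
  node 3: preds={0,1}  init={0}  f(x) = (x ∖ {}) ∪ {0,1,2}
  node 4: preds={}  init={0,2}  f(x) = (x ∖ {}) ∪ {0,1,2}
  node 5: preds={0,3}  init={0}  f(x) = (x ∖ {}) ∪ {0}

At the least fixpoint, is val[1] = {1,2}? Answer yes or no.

no

Trace (11 dequeues):
  [1] u=0 | in {0} | out {0,1,2} | prev {} | push {}
  [2] u=1 | in {0,2} | out {0,2} | prev {} | push {0}
  [3] u=2 | in {0,1,2} | out {0,2} | prev {} | push {1}
  [4] u=3 | in {0,1,2} | out {0,1,2} | prev {0} | push {}
  [5] u=4 | in {} | out {0,1,2} | prev {0,2} | push {2}
  [6] u=5 | in {0,1,2} | out {0,1,2} | prev {0} | push {}
  [7] u=0 | in {0,1,2} | out {0,1,2} | ==
  [8] u=1 | in {0,1,2} | out {0,1,2} | prev {0,2} | push {0,3}
  [9] u=2 | in {0,1,2} | out {0,2} | ==
  [10] u=0 | in {0,1,2} | out {0,1,2} | ==
  [11] u=3 | in {0,1,2} | out {0,1,2} | ==

Converged values:
  [0] {0,1,2}
  [1] {0,1,2}
  [2] {0,2}
  [3] {0,1,2}
  [4] {0,1,2}
  [5] {0,1,2}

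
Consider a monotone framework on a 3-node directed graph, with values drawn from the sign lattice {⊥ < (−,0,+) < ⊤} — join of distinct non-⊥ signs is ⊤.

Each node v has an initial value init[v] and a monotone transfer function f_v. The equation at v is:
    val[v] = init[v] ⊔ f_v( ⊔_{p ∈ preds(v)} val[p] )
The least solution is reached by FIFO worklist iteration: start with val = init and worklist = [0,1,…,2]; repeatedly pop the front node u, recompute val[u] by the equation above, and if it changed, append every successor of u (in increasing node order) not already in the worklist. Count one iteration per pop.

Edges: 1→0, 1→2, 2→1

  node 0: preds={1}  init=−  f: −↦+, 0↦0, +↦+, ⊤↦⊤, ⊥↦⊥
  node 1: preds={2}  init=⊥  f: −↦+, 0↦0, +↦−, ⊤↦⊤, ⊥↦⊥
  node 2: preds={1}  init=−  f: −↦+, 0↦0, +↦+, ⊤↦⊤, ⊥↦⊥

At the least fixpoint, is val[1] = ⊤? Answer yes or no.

yes

Trace (7 dequeues):
  [1] u=0 | in ⊥ | out − | ==
  [2] u=1 | in − | out + | prev ⊥ | push {0}
  [3] u=2 | in + | out ⊤ | prev − | push {1}
  [4] u=0 | in + | out ⊤ | prev − | push {}
  [5] u=1 | in ⊤ | out ⊤ | prev + | push {0,2}
  [6] u=0 | in ⊤ | out ⊤ | ==
  [7] u=2 | in ⊤ | out ⊤ | ==

Converged values:
  [0] ⊤
  [1] ⊤
  [2] ⊤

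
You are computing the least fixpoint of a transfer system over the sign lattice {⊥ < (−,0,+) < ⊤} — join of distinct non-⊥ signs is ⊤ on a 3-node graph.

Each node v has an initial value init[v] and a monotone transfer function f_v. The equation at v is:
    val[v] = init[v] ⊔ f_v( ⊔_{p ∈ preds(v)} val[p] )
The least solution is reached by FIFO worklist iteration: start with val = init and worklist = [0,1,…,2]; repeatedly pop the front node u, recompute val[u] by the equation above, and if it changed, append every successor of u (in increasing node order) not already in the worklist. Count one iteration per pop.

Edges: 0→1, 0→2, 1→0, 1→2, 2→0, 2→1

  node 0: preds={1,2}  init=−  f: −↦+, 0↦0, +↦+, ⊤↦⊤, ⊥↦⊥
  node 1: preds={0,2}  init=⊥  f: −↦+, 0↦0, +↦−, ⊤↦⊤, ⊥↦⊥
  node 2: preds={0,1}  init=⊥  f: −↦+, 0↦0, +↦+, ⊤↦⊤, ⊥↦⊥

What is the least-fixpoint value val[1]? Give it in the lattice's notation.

Iteration log — 7 steps:
  step 1. node 0  ⊔preds=⊥  new=−  stable
  step 2. node 1  ⊔preds=−  new=+  old=⊥  +wl: 0
  step 3. node 2  ⊔preds=⊤  new=⊤  old=⊥  +wl: 1
  step 4. node 0  ⊔preds=⊤  new=⊤  old=−  +wl: 2
  step 5. node 1  ⊔preds=⊤  new=⊤  old=+  +wl: 0
  step 6. node 2  ⊔preds=⊤  new=⊤  stable
  step 7. node 0  ⊔preds=⊤  new=⊤  stable

Least fixpoint reached:
  node 0: ⊤
  node 1: ⊤
  node 2: ⊤

⊤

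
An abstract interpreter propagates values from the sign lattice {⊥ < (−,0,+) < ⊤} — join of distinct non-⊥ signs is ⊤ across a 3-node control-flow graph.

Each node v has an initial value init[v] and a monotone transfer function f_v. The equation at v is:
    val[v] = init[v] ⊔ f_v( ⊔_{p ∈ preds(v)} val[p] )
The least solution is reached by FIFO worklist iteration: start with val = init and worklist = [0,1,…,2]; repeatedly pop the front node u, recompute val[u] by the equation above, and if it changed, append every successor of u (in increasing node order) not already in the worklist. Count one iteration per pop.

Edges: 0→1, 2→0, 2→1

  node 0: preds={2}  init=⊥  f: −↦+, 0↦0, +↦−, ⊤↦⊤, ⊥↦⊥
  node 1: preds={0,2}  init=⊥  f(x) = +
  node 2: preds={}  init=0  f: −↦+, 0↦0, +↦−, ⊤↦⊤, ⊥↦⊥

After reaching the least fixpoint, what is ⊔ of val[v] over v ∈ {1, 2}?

⊤

Worklist (3 pops):
  #1 pop 0: in=0 → 0 (was ⊥); enqueue []
  #2 pop 1: in=0 → + (was ⊥); enqueue []
  #3 pop 2: in=⊥ → 0 (no change)

Fixpoint:
  val[0] = 0
  val[1] = +
  val[2] = 0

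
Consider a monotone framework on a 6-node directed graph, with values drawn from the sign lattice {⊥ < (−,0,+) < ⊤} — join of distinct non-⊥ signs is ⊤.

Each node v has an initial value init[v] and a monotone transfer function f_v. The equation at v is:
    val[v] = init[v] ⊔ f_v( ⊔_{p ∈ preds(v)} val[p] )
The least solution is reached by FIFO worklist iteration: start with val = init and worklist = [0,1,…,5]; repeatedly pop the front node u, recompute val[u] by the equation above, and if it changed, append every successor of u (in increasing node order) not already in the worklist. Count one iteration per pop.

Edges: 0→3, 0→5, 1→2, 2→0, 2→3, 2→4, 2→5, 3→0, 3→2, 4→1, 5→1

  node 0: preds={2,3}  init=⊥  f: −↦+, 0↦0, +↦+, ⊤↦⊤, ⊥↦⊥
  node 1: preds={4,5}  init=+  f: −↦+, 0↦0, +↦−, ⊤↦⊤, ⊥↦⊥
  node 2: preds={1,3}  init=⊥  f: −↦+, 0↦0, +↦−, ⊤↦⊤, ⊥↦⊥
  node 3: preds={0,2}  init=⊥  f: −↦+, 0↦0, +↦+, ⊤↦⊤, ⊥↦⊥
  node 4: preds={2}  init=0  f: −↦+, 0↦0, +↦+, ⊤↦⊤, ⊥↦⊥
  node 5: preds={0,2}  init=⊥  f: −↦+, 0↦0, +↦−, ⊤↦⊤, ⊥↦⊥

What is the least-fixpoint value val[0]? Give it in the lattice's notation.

⊤

Worklist (11 pops):
  #1 pop 0: in=⊥ → ⊥ (no change)
  #2 pop 1: in=0 → ⊤ (was +); enqueue []
  #3 pop 2: in=⊤ → ⊤ (was ⊥); enqueue [0]
  #4 pop 3: in=⊤ → ⊤ (was ⊥); enqueue [2]
  #5 pop 4: in=⊤ → ⊤ (was 0); enqueue [1]
  #6 pop 5: in=⊤ → ⊤ (was ⊥); enqueue []
  #7 pop 0: in=⊤ → ⊤ (was ⊥); enqueue [3,5]
  #8 pop 2: in=⊤ → ⊤ (no change)
  #9 pop 1: in=⊤ → ⊤ (no change)
  #10 pop 3: in=⊤ → ⊤ (no change)
  #11 pop 5: in=⊤ → ⊤ (no change)

Fixpoint:
  val[0] = ⊤
  val[1] = ⊤
  val[2] = ⊤
  val[3] = ⊤
  val[4] = ⊤
  val[5] = ⊤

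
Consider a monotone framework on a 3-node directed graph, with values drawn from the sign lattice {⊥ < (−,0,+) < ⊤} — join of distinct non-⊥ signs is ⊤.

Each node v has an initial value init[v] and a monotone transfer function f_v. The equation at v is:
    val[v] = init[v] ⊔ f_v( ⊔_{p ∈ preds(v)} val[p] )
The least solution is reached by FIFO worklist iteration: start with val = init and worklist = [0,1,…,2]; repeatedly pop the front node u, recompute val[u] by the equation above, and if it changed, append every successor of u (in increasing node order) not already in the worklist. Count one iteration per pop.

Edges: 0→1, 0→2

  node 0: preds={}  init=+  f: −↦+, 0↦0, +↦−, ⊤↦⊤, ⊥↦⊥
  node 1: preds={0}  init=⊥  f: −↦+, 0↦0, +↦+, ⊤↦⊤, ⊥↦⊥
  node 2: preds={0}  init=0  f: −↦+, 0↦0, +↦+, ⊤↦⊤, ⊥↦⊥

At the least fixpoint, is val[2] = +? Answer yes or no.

Worklist (3 pops):
  #1 pop 0: in=⊥ → + (no change)
  #2 pop 1: in=+ → + (was ⊥); enqueue []
  #3 pop 2: in=+ → ⊤ (was 0); enqueue []

Fixpoint:
  val[0] = +
  val[1] = +
  val[2] = ⊤

no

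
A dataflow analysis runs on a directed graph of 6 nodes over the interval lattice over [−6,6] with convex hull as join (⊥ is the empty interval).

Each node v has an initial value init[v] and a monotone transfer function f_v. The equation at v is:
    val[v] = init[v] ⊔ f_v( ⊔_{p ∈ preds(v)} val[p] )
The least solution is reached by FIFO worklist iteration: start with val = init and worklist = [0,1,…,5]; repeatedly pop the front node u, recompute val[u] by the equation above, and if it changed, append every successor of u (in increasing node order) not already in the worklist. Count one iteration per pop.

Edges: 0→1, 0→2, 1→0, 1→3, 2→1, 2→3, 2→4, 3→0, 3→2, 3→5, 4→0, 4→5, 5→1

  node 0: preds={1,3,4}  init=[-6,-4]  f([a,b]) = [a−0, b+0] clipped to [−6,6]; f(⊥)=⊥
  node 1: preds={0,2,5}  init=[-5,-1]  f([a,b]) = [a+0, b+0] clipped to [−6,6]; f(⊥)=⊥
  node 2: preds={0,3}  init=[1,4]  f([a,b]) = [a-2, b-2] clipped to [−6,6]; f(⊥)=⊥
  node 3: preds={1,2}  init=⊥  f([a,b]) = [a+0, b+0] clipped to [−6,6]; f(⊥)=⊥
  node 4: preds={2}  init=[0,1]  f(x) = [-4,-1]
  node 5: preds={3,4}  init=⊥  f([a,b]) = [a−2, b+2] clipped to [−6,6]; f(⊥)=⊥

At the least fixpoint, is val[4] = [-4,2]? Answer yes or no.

Iteration log — 15 steps:
  step 1. node 0  ⊔preds=[-5,1]  new=[-6,1]  old=[-6,-4]  +wl: 
  step 2. node 1  ⊔preds=[-6,4]  new=[-6,4]  old=[-5,-1]  +wl: 0
  step 3. node 2  ⊔preds=[-6,1]  new=[-6,4]  old=[1,4]  +wl: 1
  step 4. node 3  ⊔preds=[-6,4]  new=[-6,4]  old=⊥  +wl: 2
  step 5. node 4  ⊔preds=[-6,4]  new=[-4,1]  old=[0,1]  +wl: 
  step 6. node 5  ⊔preds=[-6,4]  new=[-6,6]  old=⊥  +wl: 
  step 7. node 0  ⊔preds=[-6,4]  new=[-6,4]  old=[-6,1]  +wl: 
  step 8. node 1  ⊔preds=[-6,6]  new=[-6,6]  old=[-6,4]  +wl: 0,3
  step 9. node 2  ⊔preds=[-6,4]  new=[-6,4]  stable
  step 10. node 0  ⊔preds=[-6,6]  new=[-6,6]  old=[-6,4]  +wl: 1,2
  step 11. node 3  ⊔preds=[-6,6]  new=[-6,6]  old=[-6,4]  +wl: 0,5
  step 12. node 1  ⊔preds=[-6,6]  new=[-6,6]  stable
  step 13. node 2  ⊔preds=[-6,6]  new=[-6,4]  stable
  step 14. node 0  ⊔preds=[-6,6]  new=[-6,6]  stable
  step 15. node 5  ⊔preds=[-6,6]  new=[-6,6]  stable

Least fixpoint reached:
  node 0: [-6,6]
  node 1: [-6,6]
  node 2: [-6,4]
  node 3: [-6,6]
  node 4: [-4,1]
  node 5: [-6,6]

no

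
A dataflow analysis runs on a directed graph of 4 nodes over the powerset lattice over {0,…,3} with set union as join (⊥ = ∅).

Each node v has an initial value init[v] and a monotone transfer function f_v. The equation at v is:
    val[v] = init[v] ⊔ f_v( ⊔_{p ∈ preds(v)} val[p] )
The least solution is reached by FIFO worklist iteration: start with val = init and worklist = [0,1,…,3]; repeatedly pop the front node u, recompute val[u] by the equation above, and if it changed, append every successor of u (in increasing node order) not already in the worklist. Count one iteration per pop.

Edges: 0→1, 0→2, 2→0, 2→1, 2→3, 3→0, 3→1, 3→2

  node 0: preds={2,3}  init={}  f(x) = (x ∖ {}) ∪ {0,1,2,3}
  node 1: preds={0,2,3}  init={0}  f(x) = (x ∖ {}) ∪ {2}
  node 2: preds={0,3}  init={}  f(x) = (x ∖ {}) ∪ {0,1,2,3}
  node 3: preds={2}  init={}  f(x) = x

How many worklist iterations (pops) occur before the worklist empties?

Worklist (7 pops):
  #1 pop 0: in={} → {0,1,2,3} (was {}); enqueue []
  #2 pop 1: in={0,1,2,3} → {0,1,2,3} (was {0}); enqueue []
  #3 pop 2: in={0,1,2,3} → {0,1,2,3} (was {}); enqueue [0,1]
  #4 pop 3: in={0,1,2,3} → {0,1,2,3} (was {}); enqueue [2]
  #5 pop 0: in={0,1,2,3} → {0,1,2,3} (no change)
  #6 pop 1: in={0,1,2,3} → {0,1,2,3} (no change)
  #7 pop 2: in={0,1,2,3} → {0,1,2,3} (no change)

Fixpoint:
  val[0] = {0,1,2,3}
  val[1] = {0,1,2,3}
  val[2] = {0,1,2,3}
  val[3] = {0,1,2,3}

7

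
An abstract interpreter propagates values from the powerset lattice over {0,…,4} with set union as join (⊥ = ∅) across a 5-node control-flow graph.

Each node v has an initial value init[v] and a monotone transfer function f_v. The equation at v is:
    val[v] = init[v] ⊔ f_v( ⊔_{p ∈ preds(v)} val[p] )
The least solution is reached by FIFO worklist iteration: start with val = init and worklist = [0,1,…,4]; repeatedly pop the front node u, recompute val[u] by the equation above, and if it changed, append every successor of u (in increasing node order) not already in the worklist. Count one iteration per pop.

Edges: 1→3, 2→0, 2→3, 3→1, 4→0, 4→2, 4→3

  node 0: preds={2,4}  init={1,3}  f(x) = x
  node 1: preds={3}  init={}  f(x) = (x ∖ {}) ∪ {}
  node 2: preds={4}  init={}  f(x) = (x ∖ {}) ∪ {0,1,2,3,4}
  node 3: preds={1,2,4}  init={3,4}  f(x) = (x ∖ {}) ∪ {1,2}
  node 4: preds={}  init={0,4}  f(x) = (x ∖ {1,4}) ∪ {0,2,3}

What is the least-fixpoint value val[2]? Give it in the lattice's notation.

Worklist (9 pops):
  #1 pop 0: in={0,4} → {0,1,3,4} (was {1,3}); enqueue []
  #2 pop 1: in={3,4} → {3,4} (was {}); enqueue []
  #3 pop 2: in={0,4} → {0,1,2,3,4} (was {}); enqueue [0]
  #4 pop 3: in={0,1,2,3,4} → {0,1,2,3,4} (was {3,4}); enqueue [1]
  #5 pop 4: in={} → {0,2,3,4} (was {0,4}); enqueue [2,3]
  #6 pop 0: in={0,1,2,3,4} → {0,1,2,3,4} (was {0,1,3,4}); enqueue []
  #7 pop 1: in={0,1,2,3,4} → {0,1,2,3,4} (was {3,4}); enqueue []
  #8 pop 2: in={0,2,3,4} → {0,1,2,3,4} (no change)
  #9 pop 3: in={0,1,2,3,4} → {0,1,2,3,4} (no change)

Fixpoint:
  val[0] = {0,1,2,3,4}
  val[1] = {0,1,2,3,4}
  val[2] = {0,1,2,3,4}
  val[3] = {0,1,2,3,4}
  val[4] = {0,2,3,4}

{0,1,2,3,4}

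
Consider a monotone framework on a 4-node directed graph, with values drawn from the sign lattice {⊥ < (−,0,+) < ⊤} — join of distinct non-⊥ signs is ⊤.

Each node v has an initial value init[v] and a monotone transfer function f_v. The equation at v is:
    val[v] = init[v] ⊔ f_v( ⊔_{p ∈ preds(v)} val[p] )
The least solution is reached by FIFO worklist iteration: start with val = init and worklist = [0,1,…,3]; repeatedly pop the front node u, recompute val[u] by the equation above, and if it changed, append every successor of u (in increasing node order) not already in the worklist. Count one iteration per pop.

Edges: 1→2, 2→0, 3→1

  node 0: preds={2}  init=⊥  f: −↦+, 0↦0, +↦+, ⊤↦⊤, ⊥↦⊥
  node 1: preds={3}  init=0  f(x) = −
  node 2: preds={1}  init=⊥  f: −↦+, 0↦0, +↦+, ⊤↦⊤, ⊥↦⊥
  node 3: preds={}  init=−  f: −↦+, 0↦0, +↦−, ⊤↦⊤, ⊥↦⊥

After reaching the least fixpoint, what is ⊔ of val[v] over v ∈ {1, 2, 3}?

⊤

Trace (5 dequeues):
  [1] u=0 | in ⊥ | out ⊥ | ==
  [2] u=1 | in − | out ⊤ | prev 0 | push {}
  [3] u=2 | in ⊤ | out ⊤ | prev ⊥ | push {0}
  [4] u=3 | in ⊥ | out − | ==
  [5] u=0 | in ⊤ | out ⊤ | prev ⊥ | push {}

Converged values:
  [0] ⊤
  [1] ⊤
  [2] ⊤
  [3] −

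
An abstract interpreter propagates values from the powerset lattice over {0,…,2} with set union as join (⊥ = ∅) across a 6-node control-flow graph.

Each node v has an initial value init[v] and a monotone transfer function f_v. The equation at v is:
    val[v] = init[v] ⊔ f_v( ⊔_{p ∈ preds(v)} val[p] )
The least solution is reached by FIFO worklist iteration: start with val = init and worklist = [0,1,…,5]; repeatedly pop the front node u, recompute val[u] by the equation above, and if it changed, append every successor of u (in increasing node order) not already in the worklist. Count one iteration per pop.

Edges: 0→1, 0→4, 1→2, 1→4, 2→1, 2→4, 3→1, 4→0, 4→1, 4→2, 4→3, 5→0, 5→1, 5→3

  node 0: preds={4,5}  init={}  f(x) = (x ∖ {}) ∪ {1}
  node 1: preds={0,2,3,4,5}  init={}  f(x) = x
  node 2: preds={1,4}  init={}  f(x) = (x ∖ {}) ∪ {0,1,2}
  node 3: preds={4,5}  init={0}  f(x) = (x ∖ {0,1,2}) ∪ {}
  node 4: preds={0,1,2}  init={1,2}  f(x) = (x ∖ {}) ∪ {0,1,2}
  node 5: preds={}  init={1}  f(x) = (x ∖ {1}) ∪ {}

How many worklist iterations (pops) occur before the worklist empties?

Iteration log — 12 steps:
  step 1. node 0  ⊔preds={1,2}  new={1,2}  old={}  +wl: 
  step 2. node 1  ⊔preds={0,1,2}  new={0,1,2}  old={}  +wl: 
  step 3. node 2  ⊔preds={0,1,2}  new={0,1,2}  old={}  +wl: 1
  step 4. node 3  ⊔preds={1,2}  new={0}  stable
  step 5. node 4  ⊔preds={0,1,2}  new={0,1,2}  old={1,2}  +wl: 0,2,3
  step 6. node 5  ⊔preds={}  new={1}  stable
  step 7. node 1  ⊔preds={0,1,2}  new={0,1,2}  stable
  step 8. node 0  ⊔preds={0,1,2}  new={0,1,2}  old={1,2}  +wl: 1,4
  step 9. node 2  ⊔preds={0,1,2}  new={0,1,2}  stable
  step 10. node 3  ⊔preds={0,1,2}  new={0}  stable
  step 11. node 1  ⊔preds={0,1,2}  new={0,1,2}  stable
  step 12. node 4  ⊔preds={0,1,2}  new={0,1,2}  stable

Least fixpoint reached:
  node 0: {0,1,2}
  node 1: {0,1,2}
  node 2: {0,1,2}
  node 3: {0}
  node 4: {0,1,2}
  node 5: {1}

12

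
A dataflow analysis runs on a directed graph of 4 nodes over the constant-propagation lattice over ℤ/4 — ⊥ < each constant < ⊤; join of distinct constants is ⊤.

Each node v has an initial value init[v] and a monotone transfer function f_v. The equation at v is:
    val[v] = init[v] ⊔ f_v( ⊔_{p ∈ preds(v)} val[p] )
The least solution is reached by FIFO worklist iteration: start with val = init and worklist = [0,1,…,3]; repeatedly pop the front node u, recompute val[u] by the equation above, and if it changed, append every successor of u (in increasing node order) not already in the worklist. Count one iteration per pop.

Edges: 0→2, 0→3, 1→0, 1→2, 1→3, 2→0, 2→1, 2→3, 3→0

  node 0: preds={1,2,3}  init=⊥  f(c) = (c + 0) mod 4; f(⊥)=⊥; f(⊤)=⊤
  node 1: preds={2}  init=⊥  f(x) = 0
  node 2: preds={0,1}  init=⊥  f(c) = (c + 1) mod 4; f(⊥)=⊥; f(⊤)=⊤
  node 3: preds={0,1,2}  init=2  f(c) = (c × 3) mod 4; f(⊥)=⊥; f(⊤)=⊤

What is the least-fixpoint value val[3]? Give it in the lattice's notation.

⊤

Trace (8 dequeues):
  [1] u=0 | in 2 | out 2 | prev ⊥ | push {}
  [2] u=1 | in ⊥ | out 0 | prev ⊥ | push {0}
  [3] u=2 | in ⊤ | out ⊤ | prev ⊥ | push {1}
  [4] u=3 | in ⊤ | out ⊤ | prev 2 | push {}
  [5] u=0 | in ⊤ | out ⊤ | prev 2 | push {2,3}
  [6] u=1 | in ⊤ | out 0 | ==
  [7] u=2 | in ⊤ | out ⊤ | ==
  [8] u=3 | in ⊤ | out ⊤ | ==

Converged values:
  [0] ⊤
  [1] 0
  [2] ⊤
  [3] ⊤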